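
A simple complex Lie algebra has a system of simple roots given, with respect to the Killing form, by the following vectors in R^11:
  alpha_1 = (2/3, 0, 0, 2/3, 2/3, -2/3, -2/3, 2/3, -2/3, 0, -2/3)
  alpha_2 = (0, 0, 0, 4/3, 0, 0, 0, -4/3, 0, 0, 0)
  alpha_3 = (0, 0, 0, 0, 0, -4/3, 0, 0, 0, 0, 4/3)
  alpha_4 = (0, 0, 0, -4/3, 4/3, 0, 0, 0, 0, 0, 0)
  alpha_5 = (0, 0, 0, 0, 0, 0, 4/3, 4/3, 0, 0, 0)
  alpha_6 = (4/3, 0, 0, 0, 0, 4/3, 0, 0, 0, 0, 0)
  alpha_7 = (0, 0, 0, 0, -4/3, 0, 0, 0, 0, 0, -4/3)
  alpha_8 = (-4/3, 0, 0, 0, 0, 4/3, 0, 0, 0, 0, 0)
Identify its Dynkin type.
E_8

Compute the Cartan integers a_ij = 2(alpha_i, alpha_j)/(alpha_j, alpha_j); the resulting 8x8 Cartan matrix is
[[2, 0, 0, 0, 0, 0, 0, -1], [0, 2, 0, -1, -1, 0, 0, 0], [0, 0, 2, 0, 0, -1, -1, -1], [0, -1, 0, 2, 0, 0, -1, 0], [0, -1, 0, 0, 2, 0, 0, 0], [0, 0, -1, 0, 0, 2, 0, 0], [0, 0, -1, -1, 0, 0, 2, 0], [-1, 0, -1, 0, 0, 0, 0, 2]].
All simple roots have the same length, so the diagram is simply laced. The associated Dynkin diagram is a chain of 7 nodes with one extra node attached to the third node from one end (E_8), so the type is E_8.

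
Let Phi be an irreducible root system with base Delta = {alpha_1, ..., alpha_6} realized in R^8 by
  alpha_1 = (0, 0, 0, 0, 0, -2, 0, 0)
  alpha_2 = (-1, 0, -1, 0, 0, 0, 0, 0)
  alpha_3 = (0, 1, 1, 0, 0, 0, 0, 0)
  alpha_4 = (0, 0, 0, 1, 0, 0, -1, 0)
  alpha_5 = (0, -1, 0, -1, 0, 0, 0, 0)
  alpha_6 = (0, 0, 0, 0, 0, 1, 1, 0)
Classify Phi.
C6

Compute the Cartan integers a_ij = 2(alpha_i, alpha_j)/(alpha_j, alpha_j); the resulting 6x6 Cartan matrix is
[[2, 0, 0, 0, 0, -2], [0, 2, -1, 0, 0, 0], [0, -1, 2, 0, -1, 0], [0, 0, 0, 2, -1, -1], [0, 0, -1, -1, 2, 0], [-1, 0, 0, -1, 0, 2]].
The roots have two lengths (squared-length ratio 2:1); the short ones are alpha_{2,3,4,5,6}. The associated Dynkin diagram is a chain of 6 nodes with a double edge at one end; the terminal node there is the unique long simple root (C_6), so the type is C_6 (the algebra sp(12)).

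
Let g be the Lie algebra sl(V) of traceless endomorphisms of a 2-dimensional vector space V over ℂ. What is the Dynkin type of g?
This is sl(2), which has dimension 2^2 - 1 = 3 and rank 2 - 1 = 1 (a Cartan subalgebra is the diagonal traceless matrices). In the classification of classical Lie algebras, the special linear algebra sl(n+1) has type A_n; here n = 1, so the Dynkin diagram is a chain of 1 nodes with single edges (A_1). Hence the type is A_1.

A_1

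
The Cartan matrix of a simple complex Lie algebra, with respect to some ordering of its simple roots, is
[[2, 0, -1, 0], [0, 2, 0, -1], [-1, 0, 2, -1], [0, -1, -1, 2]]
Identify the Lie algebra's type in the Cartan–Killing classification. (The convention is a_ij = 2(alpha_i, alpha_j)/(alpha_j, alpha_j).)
A4

The matrix has rank 4 with 2's on the diagonal. Reading the off-diagonal entries as Dynkin edges (a single edge where a_ij = a_ji = -1; a double or triple edge where a_ij * a_ji = 2 or 3), the diagram is a chain of 4 nodes with single edges (A_4). One simple-root ordering that puts it in standard form is (alpha_2, alpha_4, alpha_3, alpha_1). So the algebra is type A_4, i.e. sl(5).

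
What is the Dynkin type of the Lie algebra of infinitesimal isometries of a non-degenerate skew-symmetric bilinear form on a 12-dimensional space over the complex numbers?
C_6

This is sp(12), which has dimension 12(12+1)/2 = 78 and rank 12/2 = 6. In the classification of classical Lie algebras, the symplectic algebra sp(2n) has type C_n; here n = 6, so the Dynkin diagram is a chain of 6 nodes with a double edge at one end; the terminal node there is the unique long simple root (C_6). Hence the type is C_6.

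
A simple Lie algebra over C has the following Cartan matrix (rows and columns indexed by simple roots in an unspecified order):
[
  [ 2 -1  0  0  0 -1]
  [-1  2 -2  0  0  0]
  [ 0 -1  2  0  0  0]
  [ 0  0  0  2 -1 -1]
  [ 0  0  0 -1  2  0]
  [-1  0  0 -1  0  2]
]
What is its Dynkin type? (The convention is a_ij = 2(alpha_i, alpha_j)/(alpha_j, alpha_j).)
The matrix has rank 6 with 2's on the diagonal. Reading the off-diagonal entries as Dynkin edges (a single edge where a_ij = a_ji = -1; a double or triple edge where a_ij * a_ji = 2 or 3), the diagram is a chain of 6 nodes with a double edge at one end; the terminal node there is the unique short simple root (B_6). One simple-root ordering that puts it in standard form is (alpha_5, alpha_4, alpha_6, alpha_1, alpha_2, alpha_3). So the algebra is type B_6, i.e. so(13).

B_6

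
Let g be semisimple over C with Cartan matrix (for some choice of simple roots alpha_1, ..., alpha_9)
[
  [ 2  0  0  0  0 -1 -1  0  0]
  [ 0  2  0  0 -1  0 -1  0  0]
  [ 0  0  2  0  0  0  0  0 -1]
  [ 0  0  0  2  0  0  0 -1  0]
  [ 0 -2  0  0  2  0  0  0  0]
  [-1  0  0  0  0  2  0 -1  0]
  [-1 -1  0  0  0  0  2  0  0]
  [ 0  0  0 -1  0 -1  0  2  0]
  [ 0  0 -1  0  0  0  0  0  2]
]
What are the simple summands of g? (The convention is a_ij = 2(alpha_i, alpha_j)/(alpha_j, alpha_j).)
The diagram associated to this matrix has two connected components: the simple roots {alpha_3, alpha_9} form a chain of 2 nodes with single edges (A_2), and {alpha_1, alpha_2, alpha_4, alpha_5, alpha_6, alpha_7, alpha_8} form a chain of 7 nodes with a double edge at one end; the terminal node there is the unique long simple root (C_7). A semisimple Lie algebra decomposes uniquely as the direct sum of simple ideals, one per connected component of its Dynkin diagram, so g ≅ A_2 ⊕ C_7 (dimension 8 + 105 = 113).

type A_2 + type C_7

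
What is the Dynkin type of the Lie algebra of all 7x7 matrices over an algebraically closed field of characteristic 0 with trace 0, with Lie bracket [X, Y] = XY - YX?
A6

This is sl(7), which has dimension 7^2 - 1 = 48 and rank 7 - 1 = 6 (a Cartan subalgebra is the diagonal traceless matrices). In the classification of classical Lie algebras, the special linear algebra sl(n+1) has type A_n; here n = 6, so the Dynkin diagram is a chain of 6 nodes with single edges (A_6). Hence the type is A_6.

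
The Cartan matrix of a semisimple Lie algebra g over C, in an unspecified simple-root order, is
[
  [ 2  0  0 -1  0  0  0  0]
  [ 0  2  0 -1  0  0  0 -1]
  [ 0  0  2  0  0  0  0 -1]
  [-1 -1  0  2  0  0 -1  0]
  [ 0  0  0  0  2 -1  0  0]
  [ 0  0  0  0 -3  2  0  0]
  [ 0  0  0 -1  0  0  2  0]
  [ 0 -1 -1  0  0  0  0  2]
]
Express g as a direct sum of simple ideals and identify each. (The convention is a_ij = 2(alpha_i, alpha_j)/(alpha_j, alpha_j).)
The diagram associated to this matrix has two connected components: the simple roots {alpha_1, alpha_2, alpha_3, alpha_4, alpha_7, alpha_8} form a chain of 4 nodes with a fork of two nodes at one end (D_6), and {alpha_5, alpha_6} form two nodes joined by a triple edge (G_2). A semisimple Lie algebra decomposes uniquely as the direct sum of simple ideals, one per connected component of its Dynkin diagram, so g ≅ D_6 ⊕ G_2 (dimension 66 + 14 = 80).

D6 ⊕ G2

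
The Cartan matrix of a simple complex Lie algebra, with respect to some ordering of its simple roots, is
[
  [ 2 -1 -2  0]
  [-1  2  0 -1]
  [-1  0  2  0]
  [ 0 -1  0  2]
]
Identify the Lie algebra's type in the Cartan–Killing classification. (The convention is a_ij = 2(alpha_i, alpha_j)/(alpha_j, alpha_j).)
type B_4

The matrix has rank 4 with 2's on the diagonal. Reading the off-diagonal entries as Dynkin edges (a single edge where a_ij = a_ji = -1; a double or triple edge where a_ij * a_ji = 2 or 3), the diagram is a chain of 4 nodes with a double edge at one end; the terminal node there is the unique short simple root (B_4). One simple-root ordering that puts it in standard form is (alpha_4, alpha_2, alpha_1, alpha_3). So the algebra is type B_4, i.e. so(9).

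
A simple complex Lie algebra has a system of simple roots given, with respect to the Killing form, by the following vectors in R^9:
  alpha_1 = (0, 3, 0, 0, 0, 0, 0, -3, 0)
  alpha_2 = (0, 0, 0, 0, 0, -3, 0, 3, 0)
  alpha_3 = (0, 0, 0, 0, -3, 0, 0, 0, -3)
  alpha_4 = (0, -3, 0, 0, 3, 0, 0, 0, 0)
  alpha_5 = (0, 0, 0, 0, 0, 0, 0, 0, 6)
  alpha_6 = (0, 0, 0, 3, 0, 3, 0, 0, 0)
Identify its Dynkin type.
type C_6

Compute the Cartan integers a_ij = 2(alpha_i, alpha_j)/(alpha_j, alpha_j); the resulting 6x6 Cartan matrix is
[[2, -1, 0, -1, 0, 0], [-1, 2, 0, 0, 0, -1], [0, 0, 2, -1, -1, 0], [-1, 0, -1, 2, 0, 0], [0, 0, -2, 0, 2, 0], [0, -1, 0, 0, 0, 2]].
The roots have two lengths (squared-length ratio 2:1); the short ones are alpha_{1,2,3,4,6}. The associated Dynkin diagram is a chain of 6 nodes with a double edge at one end; the terminal node there is the unique long simple root (C_6), so the type is C_6 (the algebra sp(12)).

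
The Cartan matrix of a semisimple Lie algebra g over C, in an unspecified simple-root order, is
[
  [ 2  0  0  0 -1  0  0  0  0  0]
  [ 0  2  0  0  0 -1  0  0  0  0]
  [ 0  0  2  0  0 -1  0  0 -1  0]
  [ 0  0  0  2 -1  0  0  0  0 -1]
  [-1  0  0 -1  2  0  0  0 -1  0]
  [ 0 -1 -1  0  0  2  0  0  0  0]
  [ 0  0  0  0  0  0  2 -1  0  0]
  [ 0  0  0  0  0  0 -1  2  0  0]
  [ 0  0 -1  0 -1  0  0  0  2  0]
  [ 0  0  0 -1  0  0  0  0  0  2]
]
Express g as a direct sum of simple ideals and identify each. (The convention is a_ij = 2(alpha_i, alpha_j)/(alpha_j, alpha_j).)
type A_2 + type E_8

The diagram associated to this matrix has two connected components: the simple roots {alpha_7, alpha_8} form a chain of 2 nodes with single edges (A_2), and {alpha_1, alpha_2, alpha_3, alpha_4, alpha_5, alpha_6, alpha_9, alpha_10} form a chain of 7 nodes with one extra node attached to the third node from one end (E_8). A semisimple Lie algebra decomposes uniquely as the direct sum of simple ideals, one per connected component of its Dynkin diagram, so g ≅ A_2 ⊕ E_8 (dimension 8 + 248 = 256).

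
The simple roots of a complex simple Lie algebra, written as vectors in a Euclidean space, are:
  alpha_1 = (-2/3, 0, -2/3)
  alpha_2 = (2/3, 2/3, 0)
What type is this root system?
type A_2

Compute the Cartan integers a_ij = 2(alpha_i, alpha_j)/(alpha_j, alpha_j); the resulting 2x2 Cartan matrix is
[[2, -1], [-1, 2]].
All simple roots have the same length, so the diagram is simply laced. The associated Dynkin diagram is a chain of 2 nodes with single edges (A_2), so the type is A_2 (the algebra sl(3)).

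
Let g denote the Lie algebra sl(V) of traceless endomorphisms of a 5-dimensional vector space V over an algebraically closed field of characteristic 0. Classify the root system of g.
This is sl(5), which has dimension 5^2 - 1 = 24 and rank 5 - 1 = 4 (a Cartan subalgebra is the diagonal traceless matrices). In the classification of classical Lie algebras, the special linear algebra sl(n+1) has type A_n; here n = 4, so the Dynkin diagram is a chain of 4 nodes with single edges (A_4). Hence the type is A_4.

A4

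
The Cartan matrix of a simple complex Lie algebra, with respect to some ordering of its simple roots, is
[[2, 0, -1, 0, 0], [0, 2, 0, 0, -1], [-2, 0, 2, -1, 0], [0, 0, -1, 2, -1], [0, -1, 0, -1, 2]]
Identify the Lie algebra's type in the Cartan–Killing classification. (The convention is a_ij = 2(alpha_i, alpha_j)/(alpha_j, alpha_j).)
The matrix has rank 5 with 2's on the diagonal. Reading the off-diagonal entries as Dynkin edges (a single edge where a_ij = a_ji = -1; a double or triple edge where a_ij * a_ji = 2 or 3), the diagram is a chain of 5 nodes with a double edge at one end; the terminal node there is the unique short simple root (B_5). One simple-root ordering that puts it in standard form is (alpha_2, alpha_5, alpha_4, alpha_3, alpha_1). So the algebra is type B_5, i.e. so(11).

B_5 (so(11))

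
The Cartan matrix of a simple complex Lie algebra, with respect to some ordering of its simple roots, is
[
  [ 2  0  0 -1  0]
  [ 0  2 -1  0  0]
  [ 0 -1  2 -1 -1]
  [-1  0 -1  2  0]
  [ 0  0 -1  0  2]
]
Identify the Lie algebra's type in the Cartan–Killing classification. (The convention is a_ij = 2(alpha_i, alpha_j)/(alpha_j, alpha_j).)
D5

The matrix has rank 5 with 2's on the diagonal. Reading the off-diagonal entries as Dynkin edges (a single edge where a_ij = a_ji = -1; a double or triple edge where a_ij * a_ji = 2 or 3), the diagram is a chain of 3 nodes with a fork of two nodes at one end (D_5). One simple-root ordering that puts it in standard form is (alpha_1, alpha_4, alpha_3, alpha_5, alpha_2). So the algebra is type D_5, i.e. so(10).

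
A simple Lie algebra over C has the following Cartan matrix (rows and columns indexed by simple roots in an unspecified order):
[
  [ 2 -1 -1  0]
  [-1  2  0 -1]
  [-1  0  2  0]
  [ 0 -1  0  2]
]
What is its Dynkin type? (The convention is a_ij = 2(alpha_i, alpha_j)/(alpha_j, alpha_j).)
A_4 (sl(5))

The matrix has rank 4 with 2's on the diagonal. Reading the off-diagonal entries as Dynkin edges (a single edge where a_ij = a_ji = -1; a double or triple edge where a_ij * a_ji = 2 or 3), the diagram is a chain of 4 nodes with single edges (A_4). One simple-root ordering that puts it in standard form is (alpha_4, alpha_2, alpha_1, alpha_3). So the algebra is type A_4, i.e. sl(5).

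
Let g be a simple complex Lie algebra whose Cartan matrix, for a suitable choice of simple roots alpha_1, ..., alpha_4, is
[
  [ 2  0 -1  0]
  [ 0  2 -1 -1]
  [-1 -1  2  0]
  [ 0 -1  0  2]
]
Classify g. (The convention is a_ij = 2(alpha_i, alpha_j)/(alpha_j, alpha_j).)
The matrix has rank 4 with 2's on the diagonal. Reading the off-diagonal entries as Dynkin edges (a single edge where a_ij = a_ji = -1; a double or triple edge where a_ij * a_ji = 2 or 3), the diagram is a chain of 4 nodes with single edges (A_4). One simple-root ordering that puts it in standard form is (alpha_4, alpha_2, alpha_3, alpha_1). So the algebra is type A_4, i.e. sl(5).

A_4 (sl(5))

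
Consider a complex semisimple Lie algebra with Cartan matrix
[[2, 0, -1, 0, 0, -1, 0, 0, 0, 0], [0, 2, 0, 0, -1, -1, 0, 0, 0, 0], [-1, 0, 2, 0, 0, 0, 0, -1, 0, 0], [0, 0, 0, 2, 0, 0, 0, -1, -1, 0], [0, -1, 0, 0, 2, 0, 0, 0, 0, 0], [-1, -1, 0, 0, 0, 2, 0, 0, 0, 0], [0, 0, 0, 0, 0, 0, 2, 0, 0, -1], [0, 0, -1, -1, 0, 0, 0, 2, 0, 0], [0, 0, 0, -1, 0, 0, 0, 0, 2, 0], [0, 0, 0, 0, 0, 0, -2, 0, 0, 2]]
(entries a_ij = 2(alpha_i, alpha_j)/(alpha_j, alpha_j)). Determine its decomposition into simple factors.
A8 + B2

The diagram associated to this matrix has two connected components: the simple roots {alpha_1, alpha_2, alpha_3, alpha_4, alpha_5, alpha_6, alpha_8, alpha_9} form a chain of 8 nodes with single edges (A_8), and {alpha_7, alpha_10} form a chain of 2 nodes with a double edge at one end; the terminal node there is the unique short simple root (B_2). A semisimple Lie algebra decomposes uniquely as the direct sum of simple ideals, one per connected component of its Dynkin diagram, so g ≅ A_8 ⊕ B_2 (dimension 80 + 10 = 90).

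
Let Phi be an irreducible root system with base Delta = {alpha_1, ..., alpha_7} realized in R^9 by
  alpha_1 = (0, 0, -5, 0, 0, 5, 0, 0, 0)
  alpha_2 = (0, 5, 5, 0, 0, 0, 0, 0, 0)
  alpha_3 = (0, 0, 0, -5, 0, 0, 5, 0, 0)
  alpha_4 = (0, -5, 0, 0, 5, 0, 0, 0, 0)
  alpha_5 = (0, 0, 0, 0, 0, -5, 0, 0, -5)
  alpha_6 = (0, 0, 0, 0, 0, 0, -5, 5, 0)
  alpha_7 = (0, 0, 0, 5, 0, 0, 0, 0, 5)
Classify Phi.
A_7

Compute the Cartan integers a_ij = 2(alpha_i, alpha_j)/(alpha_j, alpha_j); the resulting 7x7 Cartan matrix is
[[2, -1, 0, 0, -1, 0, 0], [-1, 2, 0, -1, 0, 0, 0], [0, 0, 2, 0, 0, -1, -1], [0, -1, 0, 2, 0, 0, 0], [-1, 0, 0, 0, 2, 0, -1], [0, 0, -1, 0, 0, 2, 0], [0, 0, -1, 0, -1, 0, 2]].
All simple roots have the same length, so the diagram is simply laced. The associated Dynkin diagram is a chain of 7 nodes with single edges (A_7), so the type is A_7 (the algebra sl(8)).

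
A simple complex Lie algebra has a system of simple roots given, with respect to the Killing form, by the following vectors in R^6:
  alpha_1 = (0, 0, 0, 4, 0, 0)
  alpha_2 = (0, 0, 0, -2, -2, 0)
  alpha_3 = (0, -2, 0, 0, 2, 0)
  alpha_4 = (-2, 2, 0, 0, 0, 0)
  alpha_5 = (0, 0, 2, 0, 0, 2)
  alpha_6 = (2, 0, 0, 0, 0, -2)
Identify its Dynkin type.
Compute the Cartan integers a_ij = 2(alpha_i, alpha_j)/(alpha_j, alpha_j); the resulting 6x6 Cartan matrix is
[[2, -2, 0, 0, 0, 0], [-1, 2, -1, 0, 0, 0], [0, -1, 2, -1, 0, 0], [0, 0, -1, 2, 0, -1], [0, 0, 0, 0, 2, -1], [0, 0, 0, -1, -1, 2]].
The roots have two lengths (squared-length ratio 2:1); the short ones are alpha_{2,3,4,5,6}. The associated Dynkin diagram is a chain of 6 nodes with a double edge at one end; the terminal node there is the unique long simple root (C_6), so the type is C_6 (the algebra sp(12)).

C_6 (sp(12))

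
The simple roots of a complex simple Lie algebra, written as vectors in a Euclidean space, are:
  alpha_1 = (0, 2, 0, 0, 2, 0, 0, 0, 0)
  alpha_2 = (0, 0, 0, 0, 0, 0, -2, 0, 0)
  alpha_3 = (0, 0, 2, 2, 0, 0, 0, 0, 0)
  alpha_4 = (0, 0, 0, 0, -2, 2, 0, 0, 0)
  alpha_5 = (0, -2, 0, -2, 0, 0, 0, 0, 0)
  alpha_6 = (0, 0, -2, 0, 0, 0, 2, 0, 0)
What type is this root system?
B_6 (so(13))

Compute the Cartan integers a_ij = 2(alpha_i, alpha_j)/(alpha_j, alpha_j); the resulting 6x6 Cartan matrix is
[[2, 0, 0, -1, -1, 0], [0, 2, 0, 0, 0, -1], [0, 0, 2, 0, -1, -1], [-1, 0, 0, 2, 0, 0], [-1, 0, -1, 0, 2, 0], [0, -2, -1, 0, 0, 2]].
The roots have two lengths (squared-length ratio 2:1); the short ones are alpha_{2}. The associated Dynkin diagram is a chain of 6 nodes with a double edge at one end; the terminal node there is the unique short simple root (B_6), so the type is B_6 (the algebra so(13)).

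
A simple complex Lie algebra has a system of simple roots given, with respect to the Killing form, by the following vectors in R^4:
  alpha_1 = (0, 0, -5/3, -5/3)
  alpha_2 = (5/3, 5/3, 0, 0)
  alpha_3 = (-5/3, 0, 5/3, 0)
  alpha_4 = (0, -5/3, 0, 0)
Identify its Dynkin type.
Compute the Cartan integers a_ij = 2(alpha_i, alpha_j)/(alpha_j, alpha_j); the resulting 4x4 Cartan matrix is
[[2, 0, -1, 0], [0, 2, -1, -2], [-1, -1, 2, 0], [0, -1, 0, 2]].
The roots have two lengths (squared-length ratio 2:1); the short ones are alpha_{4}. The associated Dynkin diagram is a chain of 4 nodes with a double edge at one end; the terminal node there is the unique short simple root (B_4), so the type is B_4 (the algebra so(9)).

B_4 (so(9))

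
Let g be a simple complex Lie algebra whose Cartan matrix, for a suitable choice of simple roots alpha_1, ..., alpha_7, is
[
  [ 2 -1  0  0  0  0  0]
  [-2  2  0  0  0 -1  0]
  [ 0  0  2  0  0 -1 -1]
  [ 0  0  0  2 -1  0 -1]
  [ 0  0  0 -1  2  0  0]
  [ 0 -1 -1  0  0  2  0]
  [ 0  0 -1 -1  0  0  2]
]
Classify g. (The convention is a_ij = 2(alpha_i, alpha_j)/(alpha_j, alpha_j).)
B7

The matrix has rank 7 with 2's on the diagonal. Reading the off-diagonal entries as Dynkin edges (a single edge where a_ij = a_ji = -1; a double or triple edge where a_ij * a_ji = 2 or 3), the diagram is a chain of 7 nodes with a double edge at one end; the terminal node there is the unique short simple root (B_7). One simple-root ordering that puts it in standard form is (alpha_5, alpha_4, alpha_7, alpha_3, alpha_6, alpha_2, alpha_1). So the algebra is type B_7, i.e. so(15).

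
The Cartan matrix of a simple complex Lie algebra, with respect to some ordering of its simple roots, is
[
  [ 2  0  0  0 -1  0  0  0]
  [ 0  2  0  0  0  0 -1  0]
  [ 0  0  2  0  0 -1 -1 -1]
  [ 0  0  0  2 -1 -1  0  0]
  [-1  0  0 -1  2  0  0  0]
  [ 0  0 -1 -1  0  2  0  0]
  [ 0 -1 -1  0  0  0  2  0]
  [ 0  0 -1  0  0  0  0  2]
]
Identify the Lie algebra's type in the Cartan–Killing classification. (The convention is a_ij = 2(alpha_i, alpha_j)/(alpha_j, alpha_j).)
The matrix has rank 8 with 2's on the diagonal. Reading the off-diagonal entries as Dynkin edges (a single edge where a_ij = a_ji = -1; a double or triple edge where a_ij * a_ji = 2 or 3), the diagram is a chain of 7 nodes with one extra node attached to the third node from one end (E_8). One simple-root ordering that puts it in standard form is (alpha_2, alpha_8, alpha_7, alpha_3, alpha_6, alpha_4, alpha_5, alpha_1). So the algebra is type E_8.

E_8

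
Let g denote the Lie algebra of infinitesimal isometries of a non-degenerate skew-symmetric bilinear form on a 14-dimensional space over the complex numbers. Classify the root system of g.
This is sp(14), which has dimension 14(14+1)/2 = 105 and rank 14/2 = 7. In the classification of classical Lie algebras, the symplectic algebra sp(2n) has type C_n; here n = 7, so the Dynkin diagram is a chain of 7 nodes with a double edge at one end; the terminal node there is the unique long simple root (C_7). Hence the type is C_7.

C7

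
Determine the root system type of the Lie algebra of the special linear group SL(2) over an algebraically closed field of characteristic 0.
A_1

This is sl(2), which has dimension 2^2 - 1 = 3 and rank 2 - 1 = 1 (a Cartan subalgebra is the diagonal traceless matrices). In the classification of classical Lie algebras, the special linear algebra sl(n+1) has type A_n; here n = 1, so the Dynkin diagram is a chain of 1 nodes with single edges (A_1). Hence the type is A_1.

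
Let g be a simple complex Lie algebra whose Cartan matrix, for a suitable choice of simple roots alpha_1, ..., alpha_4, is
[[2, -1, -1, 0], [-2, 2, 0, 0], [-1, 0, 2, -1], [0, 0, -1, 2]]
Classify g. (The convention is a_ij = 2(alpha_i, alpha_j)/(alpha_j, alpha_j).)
type C_4

The matrix has rank 4 with 2's on the diagonal. Reading the off-diagonal entries as Dynkin edges (a single edge where a_ij = a_ji = -1; a double or triple edge where a_ij * a_ji = 2 or 3), the diagram is a chain of 4 nodes with a double edge at one end; the terminal node there is the unique long simple root (C_4). One simple-root ordering that puts it in standard form is (alpha_4, alpha_3, alpha_1, alpha_2). So the algebra is type C_4, i.e. sp(8).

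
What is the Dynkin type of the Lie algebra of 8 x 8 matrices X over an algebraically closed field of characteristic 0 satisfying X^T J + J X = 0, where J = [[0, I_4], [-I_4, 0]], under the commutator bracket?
This is sp(8), which has dimension 8(8+1)/2 = 36 and rank 8/2 = 4. In the classification of classical Lie algebras, the symplectic algebra sp(2n) has type C_n; here n = 4, so the Dynkin diagram is a chain of 4 nodes with a double edge at one end; the terminal node there is the unique long simple root (C_4). Hence the type is C_4.

type C_4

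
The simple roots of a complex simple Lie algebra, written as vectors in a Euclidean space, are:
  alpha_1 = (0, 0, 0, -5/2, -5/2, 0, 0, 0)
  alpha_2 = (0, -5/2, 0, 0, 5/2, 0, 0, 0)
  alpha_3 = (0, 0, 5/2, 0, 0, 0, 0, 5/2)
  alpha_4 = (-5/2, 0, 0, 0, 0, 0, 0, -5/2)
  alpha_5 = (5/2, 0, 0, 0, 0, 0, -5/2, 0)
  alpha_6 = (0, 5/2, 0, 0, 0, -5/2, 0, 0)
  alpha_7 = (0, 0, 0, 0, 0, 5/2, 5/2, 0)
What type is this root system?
Compute the Cartan integers a_ij = 2(alpha_i, alpha_j)/(alpha_j, alpha_j); the resulting 7x7 Cartan matrix is
[[2, -1, 0, 0, 0, 0, 0], [-1, 2, 0, 0, 0, -1, 0], [0, 0, 2, -1, 0, 0, 0], [0, 0, -1, 2, -1, 0, 0], [0, 0, 0, -1, 2, 0, -1], [0, -1, 0, 0, 0, 2, -1], [0, 0, 0, 0, -1, -1, 2]].
All simple roots have the same length, so the diagram is simply laced. The associated Dynkin diagram is a chain of 7 nodes with single edges (A_7), so the type is A_7 (the algebra sl(8)).

A7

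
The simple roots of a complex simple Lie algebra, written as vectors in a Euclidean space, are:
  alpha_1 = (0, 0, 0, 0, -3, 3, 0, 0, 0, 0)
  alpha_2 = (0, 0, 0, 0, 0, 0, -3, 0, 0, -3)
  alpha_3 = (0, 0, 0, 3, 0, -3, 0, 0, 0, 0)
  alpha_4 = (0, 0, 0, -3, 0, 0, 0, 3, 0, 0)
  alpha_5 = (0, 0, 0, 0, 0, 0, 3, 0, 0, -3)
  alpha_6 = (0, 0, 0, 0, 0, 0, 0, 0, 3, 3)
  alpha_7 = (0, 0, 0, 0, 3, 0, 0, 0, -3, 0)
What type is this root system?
Compute the Cartan integers a_ij = 2(alpha_i, alpha_j)/(alpha_j, alpha_j); the resulting 7x7 Cartan matrix is
[[2, 0, -1, 0, 0, 0, -1], [0, 2, 0, 0, 0, -1, 0], [-1, 0, 2, -1, 0, 0, 0], [0, 0, -1, 2, 0, 0, 0], [0, 0, 0, 0, 2, -1, 0], [0, -1, 0, 0, -1, 2, -1], [-1, 0, 0, 0, 0, -1, 2]].
All simple roots have the same length, so the diagram is simply laced. The associated Dynkin diagram is a chain of 5 nodes with a fork of two nodes at one end (D_7), so the type is D_7 (the algebra so(14)).

type D_7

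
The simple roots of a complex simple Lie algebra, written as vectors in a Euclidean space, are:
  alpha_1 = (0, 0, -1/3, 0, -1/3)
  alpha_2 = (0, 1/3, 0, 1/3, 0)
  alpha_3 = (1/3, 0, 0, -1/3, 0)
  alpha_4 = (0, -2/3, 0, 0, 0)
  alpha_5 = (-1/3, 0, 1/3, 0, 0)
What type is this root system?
Compute the Cartan integers a_ij = 2(alpha_i, alpha_j)/(alpha_j, alpha_j); the resulting 5x5 Cartan matrix is
[[2, 0, 0, 0, -1], [0, 2, -1, -1, 0], [0, -1, 2, 0, -1], [0, -2, 0, 2, 0], [-1, 0, -1, 0, 2]].
The roots have two lengths (squared-length ratio 2:1); the short ones are alpha_{1,2,3,5}. The associated Dynkin diagram is a chain of 5 nodes with a double edge at one end; the terminal node there is the unique long simple root (C_5), so the type is C_5 (the algebra sp(10)).

type C_5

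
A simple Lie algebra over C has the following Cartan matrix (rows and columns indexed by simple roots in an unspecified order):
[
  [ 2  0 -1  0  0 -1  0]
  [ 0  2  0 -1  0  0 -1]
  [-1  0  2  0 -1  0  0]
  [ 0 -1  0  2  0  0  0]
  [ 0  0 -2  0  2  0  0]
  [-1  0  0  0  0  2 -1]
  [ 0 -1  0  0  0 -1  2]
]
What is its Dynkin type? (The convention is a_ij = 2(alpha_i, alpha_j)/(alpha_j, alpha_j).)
The matrix has rank 7 with 2's on the diagonal. Reading the off-diagonal entries as Dynkin edges (a single edge where a_ij = a_ji = -1; a double or triple edge where a_ij * a_ji = 2 or 3), the diagram is a chain of 7 nodes with a double edge at one end; the terminal node there is the unique long simple root (C_7). One simple-root ordering that puts it in standard form is (alpha_4, alpha_2, alpha_7, alpha_6, alpha_1, alpha_3, alpha_5). So the algebra is type C_7, i.e. sp(14).

type C_7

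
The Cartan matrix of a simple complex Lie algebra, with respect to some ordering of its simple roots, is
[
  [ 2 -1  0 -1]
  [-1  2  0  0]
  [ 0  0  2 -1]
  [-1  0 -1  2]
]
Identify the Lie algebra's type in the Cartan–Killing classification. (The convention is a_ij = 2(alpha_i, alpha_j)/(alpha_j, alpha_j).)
A4

The matrix has rank 4 with 2's on the diagonal. Reading the off-diagonal entries as Dynkin edges (a single edge where a_ij = a_ji = -1; a double or triple edge where a_ij * a_ji = 2 or 3), the diagram is a chain of 4 nodes with single edges (A_4). One simple-root ordering that puts it in standard form is (alpha_3, alpha_4, alpha_1, alpha_2). So the algebra is type A_4, i.e. sl(5).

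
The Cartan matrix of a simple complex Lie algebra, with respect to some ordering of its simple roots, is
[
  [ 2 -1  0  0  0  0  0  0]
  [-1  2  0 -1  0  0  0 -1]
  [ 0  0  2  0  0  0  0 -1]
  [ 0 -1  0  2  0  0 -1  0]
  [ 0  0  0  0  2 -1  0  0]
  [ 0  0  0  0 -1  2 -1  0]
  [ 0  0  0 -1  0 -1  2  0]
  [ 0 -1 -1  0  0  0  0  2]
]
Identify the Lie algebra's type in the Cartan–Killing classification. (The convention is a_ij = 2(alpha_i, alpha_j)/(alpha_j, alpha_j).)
E_8

The matrix has rank 8 with 2's on the diagonal. Reading the off-diagonal entries as Dynkin edges (a single edge where a_ij = a_ji = -1; a double or triple edge where a_ij * a_ji = 2 or 3), the diagram is a chain of 7 nodes with one extra node attached to the third node from one end (E_8). One simple-root ordering that puts it in standard form is (alpha_3, alpha_1, alpha_8, alpha_2, alpha_4, alpha_7, alpha_6, alpha_5). So the algebra is type E_8.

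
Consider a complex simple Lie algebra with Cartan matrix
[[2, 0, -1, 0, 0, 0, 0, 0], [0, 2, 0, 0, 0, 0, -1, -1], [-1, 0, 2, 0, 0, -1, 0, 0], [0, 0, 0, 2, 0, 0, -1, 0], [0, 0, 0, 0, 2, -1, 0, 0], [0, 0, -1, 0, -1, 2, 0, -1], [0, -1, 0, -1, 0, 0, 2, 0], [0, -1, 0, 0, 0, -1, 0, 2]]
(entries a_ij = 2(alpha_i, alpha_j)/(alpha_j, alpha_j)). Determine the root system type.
E_8

The matrix has rank 8 with 2's on the diagonal. Reading the off-diagonal entries as Dynkin edges (a single edge where a_ij = a_ji = -1; a double or triple edge where a_ij * a_ji = 2 or 3), the diagram is a chain of 7 nodes with one extra node attached to the third node from one end (E_8). One simple-root ordering that puts it in standard form is (alpha_1, alpha_5, alpha_3, alpha_6, alpha_8, alpha_2, alpha_7, alpha_4). So the algebra is type E_8.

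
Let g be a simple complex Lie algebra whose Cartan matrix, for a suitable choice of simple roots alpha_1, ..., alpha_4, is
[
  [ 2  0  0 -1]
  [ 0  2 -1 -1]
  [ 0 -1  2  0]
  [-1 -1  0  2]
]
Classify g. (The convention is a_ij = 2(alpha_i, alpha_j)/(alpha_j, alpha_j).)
type A_4

The matrix has rank 4 with 2's on the diagonal. Reading the off-diagonal entries as Dynkin edges (a single edge where a_ij = a_ji = -1; a double or triple edge where a_ij * a_ji = 2 or 3), the diagram is a chain of 4 nodes with single edges (A_4). One simple-root ordering that puts it in standard form is (alpha_3, alpha_2, alpha_4, alpha_1). So the algebra is type A_4, i.e. sl(5).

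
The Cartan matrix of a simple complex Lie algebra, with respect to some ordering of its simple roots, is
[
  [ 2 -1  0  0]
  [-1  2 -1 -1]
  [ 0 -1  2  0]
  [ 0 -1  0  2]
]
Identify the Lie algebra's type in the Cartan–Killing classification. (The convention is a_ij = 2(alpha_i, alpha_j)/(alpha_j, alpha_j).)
The matrix has rank 4 with 2's on the diagonal. Reading the off-diagonal entries as Dynkin edges (a single edge where a_ij = a_ji = -1; a double or triple edge where a_ij * a_ji = 2 or 3), the diagram is a chain of 2 nodes with a fork of two nodes at one end (D_4). One simple-root ordering that puts it in standard form is (alpha_3, alpha_2, alpha_4, alpha_1). So the algebra is type D_4, i.e. so(8).

D4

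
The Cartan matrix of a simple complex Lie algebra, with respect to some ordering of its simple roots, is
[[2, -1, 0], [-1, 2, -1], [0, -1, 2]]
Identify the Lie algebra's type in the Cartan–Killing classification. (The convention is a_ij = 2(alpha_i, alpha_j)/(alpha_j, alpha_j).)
The matrix has rank 3 with 2's on the diagonal. Reading the off-diagonal entries as Dynkin edges (a single edge where a_ij = a_ji = -1; a double or triple edge where a_ij * a_ji = 2 or 3), the diagram is a chain of 3 nodes with single edges (A_3). One simple-root ordering that puts it in standard form is (alpha_3, alpha_2, alpha_1). So the algebra is type A_3, i.e. sl(4).

type A_3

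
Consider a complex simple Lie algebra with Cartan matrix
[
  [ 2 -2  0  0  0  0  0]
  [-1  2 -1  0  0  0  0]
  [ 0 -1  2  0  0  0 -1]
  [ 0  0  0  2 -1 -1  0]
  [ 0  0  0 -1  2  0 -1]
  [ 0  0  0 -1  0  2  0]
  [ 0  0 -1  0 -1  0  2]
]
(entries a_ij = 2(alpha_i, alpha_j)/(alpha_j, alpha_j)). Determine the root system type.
type C_7

The matrix has rank 7 with 2's on the diagonal. Reading the off-diagonal entries as Dynkin edges (a single edge where a_ij = a_ji = -1; a double or triple edge where a_ij * a_ji = 2 or 3), the diagram is a chain of 7 nodes with a double edge at one end; the terminal node there is the unique long simple root (C_7). One simple-root ordering that puts it in standard form is (alpha_6, alpha_4, alpha_5, alpha_7, alpha_3, alpha_2, alpha_1). So the algebra is type C_7, i.e. sp(14).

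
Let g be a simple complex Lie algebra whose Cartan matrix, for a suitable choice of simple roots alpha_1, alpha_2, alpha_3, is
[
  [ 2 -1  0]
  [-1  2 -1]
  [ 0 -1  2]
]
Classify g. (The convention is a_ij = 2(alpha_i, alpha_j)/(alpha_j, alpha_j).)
A_3 (sl(4))

The matrix has rank 3 with 2's on the diagonal. Reading the off-diagonal entries as Dynkin edges (a single edge where a_ij = a_ji = -1; a double or triple edge where a_ij * a_ji = 2 or 3), the diagram is a chain of 3 nodes with single edges (A_3). One simple-root ordering that puts it in standard form is (alpha_3, alpha_2, alpha_1). So the algebra is type A_3, i.e. sl(4).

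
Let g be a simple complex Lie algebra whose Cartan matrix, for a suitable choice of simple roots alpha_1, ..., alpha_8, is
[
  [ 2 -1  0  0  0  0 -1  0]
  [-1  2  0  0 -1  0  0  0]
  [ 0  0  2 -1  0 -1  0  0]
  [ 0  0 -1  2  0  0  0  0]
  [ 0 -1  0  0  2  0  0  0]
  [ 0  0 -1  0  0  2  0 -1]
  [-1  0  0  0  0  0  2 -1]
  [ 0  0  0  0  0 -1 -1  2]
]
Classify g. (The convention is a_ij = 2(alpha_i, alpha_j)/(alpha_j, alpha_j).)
A_8 (sl(9))

The matrix has rank 8 with 2's on the diagonal. Reading the off-diagonal entries as Dynkin edges (a single edge where a_ij = a_ji = -1; a double or triple edge where a_ij * a_ji = 2 or 3), the diagram is a chain of 8 nodes with single edges (A_8). One simple-root ordering that puts it in standard form is (alpha_5, alpha_2, alpha_1, alpha_7, alpha_8, alpha_6, alpha_3, alpha_4). So the algebra is type A_8, i.e. sl(9).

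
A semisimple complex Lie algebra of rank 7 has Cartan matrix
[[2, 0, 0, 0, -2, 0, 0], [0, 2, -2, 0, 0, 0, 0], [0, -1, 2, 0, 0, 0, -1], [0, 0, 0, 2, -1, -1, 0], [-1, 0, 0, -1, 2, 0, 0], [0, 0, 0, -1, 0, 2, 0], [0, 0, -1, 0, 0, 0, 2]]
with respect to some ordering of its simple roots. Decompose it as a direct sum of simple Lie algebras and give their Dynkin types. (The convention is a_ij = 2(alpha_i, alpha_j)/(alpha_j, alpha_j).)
The diagram associated to this matrix has two connected components: the simple roots {alpha_2, alpha_3, alpha_7} form a chain of 3 nodes with a double edge at one end; the terminal node there is the unique long simple root (C_3), and {alpha_1, alpha_4, alpha_5, alpha_6} form a chain of 4 nodes with a double edge at one end; the terminal node there is the unique long simple root (C_4). A semisimple Lie algebra decomposes uniquely as the direct sum of simple ideals, one per connected component of its Dynkin diagram, so g ≅ C_3 ⊕ C_4 (dimension 21 + 36 = 57).

C_3 (sp(6)) ⊕ C_4 (sp(8))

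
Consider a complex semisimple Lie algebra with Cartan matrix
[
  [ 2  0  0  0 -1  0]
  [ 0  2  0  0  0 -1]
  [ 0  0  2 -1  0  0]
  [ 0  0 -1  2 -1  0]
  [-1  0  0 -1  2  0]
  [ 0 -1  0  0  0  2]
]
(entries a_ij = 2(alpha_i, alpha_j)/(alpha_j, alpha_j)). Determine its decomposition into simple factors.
The diagram associated to this matrix has two connected components: the simple roots {alpha_2, alpha_6} form a chain of 2 nodes with single edges (A_2), and {alpha_1, alpha_3, alpha_4, alpha_5} form a chain of 4 nodes with single edges (A_4). A semisimple Lie algebra decomposes uniquely as the direct sum of simple ideals, one per connected component of its Dynkin diagram, so g ≅ A_2 ⊕ A_4 (dimension 8 + 24 = 32).

A_2 (sl(3)) ⊕ A_4 (sl(5))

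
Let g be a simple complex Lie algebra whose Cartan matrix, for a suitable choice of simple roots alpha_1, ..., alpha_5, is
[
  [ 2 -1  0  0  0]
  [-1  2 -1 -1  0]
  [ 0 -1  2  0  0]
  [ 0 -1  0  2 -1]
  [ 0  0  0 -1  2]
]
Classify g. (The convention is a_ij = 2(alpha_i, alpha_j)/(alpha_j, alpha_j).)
type D_5

The matrix has rank 5 with 2's on the diagonal. Reading the off-diagonal entries as Dynkin edges (a single edge where a_ij = a_ji = -1; a double or triple edge where a_ij * a_ji = 2 or 3), the diagram is a chain of 3 nodes with a fork of two nodes at one end (D_5). One simple-root ordering that puts it in standard form is (alpha_5, alpha_4, alpha_2, alpha_3, alpha_1). So the algebra is type D_5, i.e. so(10).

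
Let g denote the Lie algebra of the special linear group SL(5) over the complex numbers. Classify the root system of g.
type A_4

This is sl(5), which has dimension 5^2 - 1 = 24 and rank 5 - 1 = 4 (a Cartan subalgebra is the diagonal traceless matrices). In the classification of classical Lie algebras, the special linear algebra sl(n+1) has type A_n; here n = 4, so the Dynkin diagram is a chain of 4 nodes with single edges (A_4). Hence the type is A_4.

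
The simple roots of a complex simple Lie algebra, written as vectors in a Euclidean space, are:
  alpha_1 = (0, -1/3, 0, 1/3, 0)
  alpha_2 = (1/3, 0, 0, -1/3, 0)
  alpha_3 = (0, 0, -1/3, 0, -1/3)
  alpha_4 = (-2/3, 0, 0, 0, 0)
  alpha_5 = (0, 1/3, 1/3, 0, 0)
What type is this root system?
C5

Compute the Cartan integers a_ij = 2(alpha_i, alpha_j)/(alpha_j, alpha_j); the resulting 5x5 Cartan matrix is
[[2, -1, 0, 0, -1], [-1, 2, 0, -1, 0], [0, 0, 2, 0, -1], [0, -2, 0, 2, 0], [-1, 0, -1, 0, 2]].
The roots have two lengths (squared-length ratio 2:1); the short ones are alpha_{1,2,3,5}. The associated Dynkin diagram is a chain of 5 nodes with a double edge at one end; the terminal node there is the unique long simple root (C_5), so the type is C_5 (the algebra sp(10)).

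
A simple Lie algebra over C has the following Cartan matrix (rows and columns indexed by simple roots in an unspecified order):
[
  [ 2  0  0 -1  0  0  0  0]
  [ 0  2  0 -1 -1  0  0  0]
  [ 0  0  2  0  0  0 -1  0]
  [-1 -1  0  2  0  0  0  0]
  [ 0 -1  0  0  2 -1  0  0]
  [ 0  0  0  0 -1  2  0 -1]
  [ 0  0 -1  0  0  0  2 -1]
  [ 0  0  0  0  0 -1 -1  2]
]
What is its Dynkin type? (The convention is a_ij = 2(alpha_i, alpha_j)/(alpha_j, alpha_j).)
A_8 (sl(9))

The matrix has rank 8 with 2's on the diagonal. Reading the off-diagonal entries as Dynkin edges (a single edge where a_ij = a_ji = -1; a double or triple edge where a_ij * a_ji = 2 or 3), the diagram is a chain of 8 nodes with single edges (A_8). One simple-root ordering that puts it in standard form is (alpha_3, alpha_7, alpha_8, alpha_6, alpha_5, alpha_2, alpha_4, alpha_1). So the algebra is type A_8, i.e. sl(9).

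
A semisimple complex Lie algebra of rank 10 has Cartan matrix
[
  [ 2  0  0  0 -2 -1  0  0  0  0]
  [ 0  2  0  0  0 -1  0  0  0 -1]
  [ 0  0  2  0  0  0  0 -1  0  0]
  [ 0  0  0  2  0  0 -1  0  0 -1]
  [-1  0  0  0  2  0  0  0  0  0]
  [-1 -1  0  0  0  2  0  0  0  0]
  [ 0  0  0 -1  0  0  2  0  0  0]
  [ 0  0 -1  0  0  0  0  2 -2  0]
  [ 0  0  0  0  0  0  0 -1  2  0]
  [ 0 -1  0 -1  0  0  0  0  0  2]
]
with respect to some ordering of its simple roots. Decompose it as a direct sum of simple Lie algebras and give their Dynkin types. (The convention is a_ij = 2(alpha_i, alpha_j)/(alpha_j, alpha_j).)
The diagram associated to this matrix has two connected components: the simple roots {alpha_3, alpha_8, alpha_9} form a chain of 3 nodes with a double edge at one end; the terminal node there is the unique short simple root (B_3), and {alpha_1, alpha_2, alpha_4, alpha_5, alpha_6, alpha_7, alpha_10} form a chain of 7 nodes with a double edge at one end; the terminal node there is the unique short simple root (B_7). A semisimple Lie algebra decomposes uniquely as the direct sum of simple ideals, one per connected component of its Dynkin diagram, so g ≅ B_3 ⊕ B_7 (dimension 21 + 105 = 126).

B_3 ⊕ B_7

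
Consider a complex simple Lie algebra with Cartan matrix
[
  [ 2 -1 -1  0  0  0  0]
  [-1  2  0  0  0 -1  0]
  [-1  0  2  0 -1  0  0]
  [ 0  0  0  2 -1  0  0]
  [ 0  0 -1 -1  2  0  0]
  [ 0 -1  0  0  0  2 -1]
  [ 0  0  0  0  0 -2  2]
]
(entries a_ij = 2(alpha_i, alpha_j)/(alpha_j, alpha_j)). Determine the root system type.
C_7

The matrix has rank 7 with 2's on the diagonal. Reading the off-diagonal entries as Dynkin edges (a single edge where a_ij = a_ji = -1; a double or triple edge where a_ij * a_ji = 2 or 3), the diagram is a chain of 7 nodes with a double edge at one end; the terminal node there is the unique long simple root (C_7). One simple-root ordering that puts it in standard form is (alpha_4, alpha_5, alpha_3, alpha_1, alpha_2, alpha_6, alpha_7). So the algebra is type C_7, i.e. sp(14).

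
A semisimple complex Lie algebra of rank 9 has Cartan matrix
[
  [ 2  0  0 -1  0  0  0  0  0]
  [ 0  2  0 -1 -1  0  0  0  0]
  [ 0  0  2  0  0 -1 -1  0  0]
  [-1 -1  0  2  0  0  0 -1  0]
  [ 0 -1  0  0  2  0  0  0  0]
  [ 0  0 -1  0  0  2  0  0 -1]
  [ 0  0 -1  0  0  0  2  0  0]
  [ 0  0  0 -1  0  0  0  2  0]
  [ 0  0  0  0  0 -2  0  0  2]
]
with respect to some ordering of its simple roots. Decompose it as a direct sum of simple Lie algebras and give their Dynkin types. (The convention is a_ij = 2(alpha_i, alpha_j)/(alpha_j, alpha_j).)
The diagram associated to this matrix has two connected components: the simple roots {alpha_3, alpha_6, alpha_7, alpha_9} form a chain of 4 nodes with a double edge at one end; the terminal node there is the unique long simple root (C_4), and {alpha_1, alpha_2, alpha_4, alpha_5, alpha_8} form a chain of 3 nodes with a fork of two nodes at one end (D_5). A semisimple Lie algebra decomposes uniquely as the direct sum of simple ideals, one per connected component of its Dynkin diagram, so g ≅ C_4 ⊕ D_5 (dimension 36 + 45 = 81).

C_4 (sp(8)) ⊕ D_5 (so(10))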